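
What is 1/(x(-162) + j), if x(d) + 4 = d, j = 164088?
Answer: 1/163922 ≈ 6.1005e-6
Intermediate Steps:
x(d) = -4 + d
1/(x(-162) + j) = 1/((-4 - 162) + 164088) = 1/(-166 + 164088) = 1/163922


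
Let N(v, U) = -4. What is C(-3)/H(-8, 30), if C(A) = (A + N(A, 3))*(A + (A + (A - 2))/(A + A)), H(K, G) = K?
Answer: -35/24 ≈ -1.4583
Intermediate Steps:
C(A) = (-4 + A)*(A + (-2 + 2*A)/(2*A)) (C(A) = (A - 4)*(A + (A + (A - 2))/(A + A)) = (-4 + A)*(A + (A + (-2 + A))/((2*A))) = (-4 + A)*(A + (-2 + 2*A)*(1/(2*A))) = (-4 + A)*(A + (-2 + 2*A)/(2*A)))
C(-3)/H(-8, 30) = (-5 + (-3)**2 - 3*(-3) + 4/(-3))/(-8) = (-5 + 9 + 9 + 4*(-1/3))*(-1/8) = (-5 + 9 + 9 - 4/3)*(-1/8) = (35/3)*(-1/8) = -35/24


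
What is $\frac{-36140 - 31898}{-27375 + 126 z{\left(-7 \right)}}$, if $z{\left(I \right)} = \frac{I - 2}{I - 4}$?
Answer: $\frac{748418}{299991} \approx 2.4948$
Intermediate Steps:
$z{\left(I \right)} = \frac{-2 + I}{-4 + I}$
$\frac{-36140 - 31898}{-27375 + 126 z{\left(-7 \right)}} = \frac{-36140 - 31898}{-27375 + 126 \frac{-2 - 7}{-4 - 7}} = - \frac{68038}{-27375 + 126 \frac{1}{-11} \left(-9\right)} = - \frac{68038}{-27375 + 126 \left(\left(- \frac{1}{11}\right) \left(-9\right)\right)} = - \frac{68038}{-27375 + 126 \cdot \frac{9}{11}} = - \frac{68038}{-27375 + \frac{1134}{11}} = - \frac{68038}{- \frac{299991}{11}} = \left(-68038\right) \left(- \frac{11}{299991}\right) = \frac{748418}{299991}$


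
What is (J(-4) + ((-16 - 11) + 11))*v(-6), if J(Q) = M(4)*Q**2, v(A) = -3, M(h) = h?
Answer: -144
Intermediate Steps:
J(Q) = 4*Q**2
(J(-4) + ((-16 - 11) + 11))*v(-6) = (4*(-4)**2 + ((-16 - 11) + 11))*(-3) = (4*16 + (-27 + 11))*(-3) = (64 - 16)*(-3) = 48*(-3) = -144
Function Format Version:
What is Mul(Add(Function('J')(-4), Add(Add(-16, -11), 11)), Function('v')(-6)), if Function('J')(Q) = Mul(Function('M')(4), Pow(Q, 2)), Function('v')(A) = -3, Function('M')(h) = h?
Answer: -144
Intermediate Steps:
Function('J')(Q) = Mul(4, Pow(Q, 2))
Mul(Add(Function('J')(-4), Add(Add(-16, -11), 11)), Function('v')(-6)) = Mul(Add(Mul(4, Pow(-4, 2)), Add(Add(-16, -11), 11)), -3) = Mul(Add(Mul(4, 16), Add(-27, 11)), -3) = Mul(Add(64, -16), -3) = Mul(48, -3) = -144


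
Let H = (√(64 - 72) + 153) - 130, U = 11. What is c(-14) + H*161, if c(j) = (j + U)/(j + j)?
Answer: 103687/28 + 322*I*√2 ≈ 3703.1 + 455.38*I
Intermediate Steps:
c(j) = (11 + j)/(2*j) (c(j) = (j + 11)/(j + j) = (11 + j)/((2*j)) = (11 + j)*(1/(2*j)) = (11 + j)/(2*j))
H = 23 + 2*I*√2 (H = (√(-8) + 153) - 130 = (2*I*√2 + 153) - 130 = (153 + 2*I*√2) - 130 = 23 + 2*I*√2 ≈ 23.0 + 2.8284*I)
c(-14) + H*161 = (½)*(11 - 14)/(-14) + (23 + 2*I*√2)*161 = (½)*(-1/14)*(-3) + (3703 + 322*I*√2) = 3/28 + (3703 + 322*I*√2) = 103687/28 + 322*I*√2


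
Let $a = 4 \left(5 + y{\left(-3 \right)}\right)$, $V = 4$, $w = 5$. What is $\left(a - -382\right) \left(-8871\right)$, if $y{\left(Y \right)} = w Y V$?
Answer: $-1437102$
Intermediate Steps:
$y{\left(Y \right)} = 20 Y$ ($y{\left(Y \right)} = 5 Y 4 = 20 Y$)
$a = -220$ ($a = 4 \left(5 + 20 \left(-3\right)\right) = 4 \left(5 - 60\right) = 4 \left(-55\right) = -220$)
$\left(a - -382\right) \left(-8871\right) = \left(-220 - -382\right) \left(-8871\right) = \left(-220 + 382\right) \left(-8871\right) = 162 \left(-8871\right) = -1437102$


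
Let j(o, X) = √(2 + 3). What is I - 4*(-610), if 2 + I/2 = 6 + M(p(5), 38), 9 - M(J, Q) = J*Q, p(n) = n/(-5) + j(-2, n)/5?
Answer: 2542 - 76*√5/5 ≈ 2508.0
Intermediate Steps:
j(o, X) = √5
p(n) = -n/5 + √5/5 (p(n) = n/(-5) + √5/5 = n*(-⅕) + √5*(⅕) = -n/5 + √5/5)
M(J, Q) = 9 - J*Q
I = 102 - 76*√5/5 (I = -4 + 2*(6 + (9 - 1*(-⅕*5 + √5/5)*38)) = -4 + 2*(6 + (9 - 1*(-1 + √5/5)*38)) = -4 + 2*(6 + (9 + (38 - 38*√5/5))) = -4 + 2*(6 + (47 - 38*√5/5)) = -4 + 2*(53 - 38*√5/5) = -4 + (106 - 76*√5/5) = 102 - 76*√5/5 ≈ 68.012)
I - 4*(-610) = (102 - 76*√5/5) - 4*(-610) = (102 - 76*√5/5) + 2440 = 2542 - 76*√5/5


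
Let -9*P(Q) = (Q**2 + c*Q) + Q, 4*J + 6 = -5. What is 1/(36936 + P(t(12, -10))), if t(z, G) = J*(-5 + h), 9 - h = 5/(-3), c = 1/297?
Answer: 11664/430527047 ≈ 2.7092e-5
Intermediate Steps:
J = -11/4 (J = -3/2 + (1/4)*(-5) = -3/2 - 5/4 = -11/4 ≈ -2.7500)
c = 1/297 ≈ 0.0033670
h = 32/3 (h = 9 - 5/(-3) = 9 - 5*(-1)/3 = 9 - 1*(-5/3) = 9 + 5/3 = 32/3 ≈ 10.667)
t(z, G) = -187/12 (t(z, G) = -11*(-5 + 32/3)/4 = -11/4*17/3 = -187/12)
P(Q) = -298*Q/2673 - Q**2/9 (P(Q) = -((Q**2 + Q/297) + Q)/9 = -(Q**2 + 298*Q/297)/9 = -298*Q/2673 - Q**2/9)
1/(36936 + P(t(12, -10))) = 1/(36936 - 1/2673*(-187/12)*(298 + 297*(-187/12))) = 1/(36936 - 1/2673*(-187/12)*(298 - 18513/4)) = 1/(36936 - 1/2673*(-187/12)*(-17321/4)) = 1/(36936 - 294457/11664) = 1/(430527047/11664) = 11664/430527047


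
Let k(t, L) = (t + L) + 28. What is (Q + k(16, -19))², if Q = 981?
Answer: 1012036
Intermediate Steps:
k(t, L) = 28 + L + t (k(t, L) = (L + t) + 28 = 28 + L + t)
(Q + k(16, -19))² = (981 + (28 - 19 + 16))² = (981 + 25)² = 1006² = 1012036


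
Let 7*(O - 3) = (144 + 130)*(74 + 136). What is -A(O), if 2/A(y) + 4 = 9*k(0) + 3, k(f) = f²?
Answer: 2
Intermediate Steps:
O = 8223 (O = 3 + ((144 + 130)*(74 + 136))/7 = 3 + (274*210)/7 = 3 + (⅐)*57540 = 3 + 8220 = 8223)
A(y) = -2 (A(y) = 2/(-4 + (9*0² + 3)) = 2/(-4 + (9*0 + 3)) = 2/(-4 + (0 + 3)) = 2/(-4 + 3) = 2/(-1) = 2*(-1) = -2)
-A(O) = -1*(-2) = 2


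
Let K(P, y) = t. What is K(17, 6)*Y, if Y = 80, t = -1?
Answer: -80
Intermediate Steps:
K(P, y) = -1
K(17, 6)*Y = -1*80 = -80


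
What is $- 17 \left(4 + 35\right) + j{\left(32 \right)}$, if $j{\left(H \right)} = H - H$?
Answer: $-663$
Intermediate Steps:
$j{\left(H \right)} = 0$
$- 17 \left(4 + 35\right) + j{\left(32 \right)} = - 17 \left(4 + 35\right) + 0 = \left(-17\right) 39 + 0 = -663 + 0 = -663$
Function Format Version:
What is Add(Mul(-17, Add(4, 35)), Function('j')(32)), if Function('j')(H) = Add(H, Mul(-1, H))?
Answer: -663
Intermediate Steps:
Function('j')(H) = 0
Add(Mul(-17, Add(4, 35)), Function('j')(32)) = Add(Mul(-17, Add(4, 35)), 0) = Add(Mul(-17, 39), 0) = Add(-663, 0) = -663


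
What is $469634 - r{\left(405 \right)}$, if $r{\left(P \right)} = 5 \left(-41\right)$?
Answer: $469839$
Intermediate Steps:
$r{\left(P \right)} = -205$
$469634 - r{\left(405 \right)} = 469634 - -205 = 469634 + 205 = 469839$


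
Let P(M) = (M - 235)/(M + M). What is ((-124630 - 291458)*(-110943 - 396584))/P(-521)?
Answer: 6112368942772/21 ≈ 2.9107e+11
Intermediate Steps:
P(M) = (-235 + M)/(2*M) (P(M) = (-235 + M)/((2*M)) = (-235 + M)*(1/(2*M)) = (-235 + M)/(2*M))
((-124630 - 291458)*(-110943 - 396584))/P(-521) = ((-124630 - 291458)*(-110943 - 396584))/(((½)*(-235 - 521)/(-521))) = (-416088*(-507527))/(((½)*(-1/521)*(-756))) = 211175894376/(378/521) = 211175894376*(521/378) = 6112368942772/21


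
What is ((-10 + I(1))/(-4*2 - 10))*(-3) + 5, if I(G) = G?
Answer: 7/2 ≈ 3.5000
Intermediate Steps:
((-10 + I(1))/(-4*2 - 10))*(-3) + 5 = ((-10 + 1)/(-4*2 - 10))*(-3) + 5 = -9/(-8 - 10)*(-3) + 5 = -9/(-18)*(-3) + 5 = -9*(-1/18)*(-3) + 5 = (1/2)*(-3) + 5 = -3/2 + 5 = 7/2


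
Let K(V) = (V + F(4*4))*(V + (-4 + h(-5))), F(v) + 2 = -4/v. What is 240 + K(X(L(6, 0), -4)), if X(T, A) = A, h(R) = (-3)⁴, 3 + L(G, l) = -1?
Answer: -865/4 ≈ -216.25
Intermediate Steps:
L(G, l) = -4 (L(G, l) = -3 - 1 = -4)
h(R) = 81
F(v) = -2 - 4/v
K(V) = (77 + V)*(-9/4 + V) (K(V) = (V + (-2 - 4/(4*4)))*(V + (-4 + 81)) = (V + (-2 - 4/16))*(V + 77) = (V + (-2 - 4*1/16))*(77 + V) = (V + (-2 - ¼))*(77 + V) = (V - 9/4)*(77 + V) = (-9/4 + V)*(77 + V) = (77 + V)*(-9/4 + V))
240 + K(X(L(6, 0), -4)) = 240 + (-693/4 + (-4)² + (299/4)*(-4)) = 240 + (-693/4 + 16 - 299) = 240 - 1825/4 = -865/4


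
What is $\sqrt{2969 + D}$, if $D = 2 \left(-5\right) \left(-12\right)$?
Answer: $\sqrt{3089} \approx 55.579$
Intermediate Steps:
$D = 120$ ($D = \left(-10\right) \left(-12\right) = 120$)
$\sqrt{2969 + D} = \sqrt{2969 + 120} = \sqrt{3089}$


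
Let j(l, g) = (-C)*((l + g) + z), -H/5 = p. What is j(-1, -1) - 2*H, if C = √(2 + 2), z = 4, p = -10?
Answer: -104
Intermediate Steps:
C = 2 (C = √4 = 2)
H = 50 (H = -5*(-10) = 50)
j(l, g) = -8 - 2*g - 2*l (j(l, g) = (-1*2)*((l + g) + 4) = -2*((g + l) + 4) = -2*(4 + g + l) = -8 - 2*g - 2*l)
j(-1, -1) - 2*H = (-8 - 2*(-1) - 2*(-1)) - 2*50 = (-8 + 2 + 2) - 100 = -4 - 100 = -104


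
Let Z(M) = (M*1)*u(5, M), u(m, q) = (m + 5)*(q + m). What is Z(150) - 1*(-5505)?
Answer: 238005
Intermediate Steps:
u(m, q) = (5 + m)*(m + q)
Z(M) = M*(50 + 10*M) (Z(M) = (M*1)*(5**2 + 5*5 + 5*M + 5*M) = M*(25 + 25 + 5*M + 5*M) = M*(50 + 10*M))
Z(150) - 1*(-5505) = 10*150*(5 + 150) - 1*(-5505) = 10*150*155 + 5505 = 232500 + 5505 = 238005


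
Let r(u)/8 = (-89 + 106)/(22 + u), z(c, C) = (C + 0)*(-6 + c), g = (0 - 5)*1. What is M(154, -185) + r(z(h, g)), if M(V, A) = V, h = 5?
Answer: 4294/27 ≈ 159.04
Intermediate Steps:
g = -5 (g = -5*1 = -5)
z(c, C) = C*(-6 + c)
r(u) = 136/(22 + u) (r(u) = 8*((-89 + 106)/(22 + u)) = 8*(17/(22 + u)) = 136/(22 + u))
M(154, -185) + r(z(h, g)) = 154 + 136/(22 - 5*(-6 + 5)) = 154 + 136/(22 - 5*(-1)) = 154 + 136/(22 + 5) = 154 + 136/27 = 4294/27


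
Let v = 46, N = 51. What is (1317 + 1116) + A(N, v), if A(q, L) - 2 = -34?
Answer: 2401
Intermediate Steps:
A(q, L) = -32 (A(q, L) = 2 - 34 = -32)
(1317 + 1116) + A(N, v) = (1317 + 1116) - 32 = 2433 - 32 = 2401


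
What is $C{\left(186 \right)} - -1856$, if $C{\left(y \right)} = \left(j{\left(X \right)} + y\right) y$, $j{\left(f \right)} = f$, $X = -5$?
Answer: $35522$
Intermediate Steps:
$C{\left(y \right)} = y \left(-5 + y\right)$ ($C{\left(y \right)} = \left(-5 + y\right) y = y \left(-5 + y\right)$)
$C{\left(186 \right)} - -1856 = 186 \left(-5 + 186\right) - -1856 = 186 \cdot 181 + 1856 = 33666 + 1856 = 35522$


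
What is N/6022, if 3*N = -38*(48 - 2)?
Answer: -874/9033 ≈ -0.096756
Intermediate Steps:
N = -1748/3 (N = (-38*(48 - 2))/3 = (-38*46)/3 = (⅓)*(-1748) = -1748/3 ≈ -582.67)
N/6022 = -1748/3/6022 = -1748/3*1/6022 = -874/9033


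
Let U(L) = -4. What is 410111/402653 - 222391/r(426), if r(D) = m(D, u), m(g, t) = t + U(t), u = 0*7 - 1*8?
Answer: 89551324655/4831836 ≈ 18534.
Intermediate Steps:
u = -8 (u = 0 - 8 = -8)
m(g, t) = -4 + t (m(g, t) = t - 4 = -4 + t)
r(D) = -12 (r(D) = -4 - 8 = -12)
410111/402653 - 222391/r(426) = 410111/402653 - 222391/(-12) = 410111*(1/402653) - 222391*(-1/12) = 410111/402653 + 222391/12 = 89551324655/4831836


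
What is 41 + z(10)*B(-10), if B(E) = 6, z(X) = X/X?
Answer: 47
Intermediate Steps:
z(X) = 1
41 + z(10)*B(-10) = 41 + 1*6 = 41 + 6 = 47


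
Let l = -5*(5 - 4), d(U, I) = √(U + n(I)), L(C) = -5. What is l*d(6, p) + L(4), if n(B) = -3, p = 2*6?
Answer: -5 - 5*√3 ≈ -13.660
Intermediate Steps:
p = 12
d(U, I) = √(-3 + U) (d(U, I) = √(U - 3) = √(-3 + U))
l = -5 (l = -5*1 = -5)
l*d(6, p) + L(4) = -5*√(-3 + 6) - 5 = -5*√3 - 5 = -5 - 5*√3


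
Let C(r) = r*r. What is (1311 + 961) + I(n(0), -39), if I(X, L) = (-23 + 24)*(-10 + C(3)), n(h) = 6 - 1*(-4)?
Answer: 2271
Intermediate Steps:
C(r) = r²
n(h) = 10 (n(h) = 6 + 4 = 10)
I(X, L) = -1 (I(X, L) = (-23 + 24)*(-10 + 3²) = 1*(-10 + 9) = 1*(-1) = -1)
(1311 + 961) + I(n(0), -39) = (1311 + 961) - 1 = 2272 - 1 = 2271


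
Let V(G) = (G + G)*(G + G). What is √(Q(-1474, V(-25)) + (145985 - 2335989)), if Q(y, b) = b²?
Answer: 2*√1014999 ≈ 2014.9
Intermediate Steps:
V(G) = 4*G² (V(G) = (2*G)*(2*G) = 4*G²)
√(Q(-1474, V(-25)) + (145985 - 2335989)) = √((4*(-25)²)² + (145985 - 2335989)) = √((4*625)² - 2190004) = √(2500² - 2190004) = √(6250000 - 2190004) = √4059996 = 2*√1014999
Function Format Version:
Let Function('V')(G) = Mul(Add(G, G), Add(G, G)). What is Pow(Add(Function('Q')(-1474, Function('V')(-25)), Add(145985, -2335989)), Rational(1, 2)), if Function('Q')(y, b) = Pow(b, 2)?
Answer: Mul(2, Pow(1014999, Rational(1, 2))) ≈ 2014.9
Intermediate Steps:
Function('V')(G) = Mul(4, Pow(G, 2)) (Function('V')(G) = Mul(Mul(2, G), Mul(2, G)) = Mul(4, Pow(G, 2)))
Pow(Add(Function('Q')(-1474, Function('V')(-25)), Add(145985, -2335989)), Rational(1, 2)) = Pow(Add(Pow(Mul(4, Pow(-25, 2)), 2), Add(145985, -2335989)), Rational(1, 2)) = Pow(Add(Pow(Mul(4, 625), 2), -2190004), Rational(1, 2)) = Pow(Add(Pow(2500, 2), -2190004), Rational(1, 2)) = Pow(Add(6250000, -2190004), Rational(1, 2)) = Pow(4059996, Rational(1, 2)) = Mul(2, Pow(1014999, Rational(1, 2)))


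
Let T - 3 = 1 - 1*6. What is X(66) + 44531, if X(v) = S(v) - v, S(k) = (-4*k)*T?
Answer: 44993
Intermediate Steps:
T = -2 (T = 3 + (1 - 1*6) = 3 + (1 - 6) = 3 - 5 = -2)
S(k) = 8*k (S(k) = -4*k*(-2) = 8*k)
X(v) = 7*v (X(v) = 8*v - v = 7*v)
X(66) + 44531 = 7*66 + 44531 = 462 + 44531 = 44993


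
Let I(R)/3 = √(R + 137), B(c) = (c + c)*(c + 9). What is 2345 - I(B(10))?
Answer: 2345 - 3*√517 ≈ 2276.8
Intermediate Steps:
B(c) = 2*c*(9 + c) (B(c) = (2*c)*(9 + c) = 2*c*(9 + c))
I(R) = 3*√(137 + R) (I(R) = 3*√(R + 137) = 3*√(137 + R))
2345 - I(B(10)) = 2345 - 3*√(137 + 2*10*(9 + 10)) = 2345 - 3*√(137 + 2*10*19) = 2345 - 3*√(137 + 380) = 2345 - 3*√517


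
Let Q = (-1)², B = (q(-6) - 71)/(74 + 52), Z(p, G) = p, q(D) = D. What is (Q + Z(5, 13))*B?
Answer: -11/3 ≈ -3.6667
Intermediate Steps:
B = -11/18 (B = (-6 - 71)/(74 + 52) = -77/126 = -77*1/126 = -11/18 ≈ -0.61111)
Q = 1
(Q + Z(5, 13))*B = (1 + 5)*(-11/18) = 6*(-11/18) = -11/3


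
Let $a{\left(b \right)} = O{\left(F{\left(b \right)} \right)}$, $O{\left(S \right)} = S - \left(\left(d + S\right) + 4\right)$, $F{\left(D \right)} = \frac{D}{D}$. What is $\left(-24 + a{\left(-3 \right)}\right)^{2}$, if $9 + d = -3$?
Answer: $256$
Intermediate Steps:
$d = -12$ ($d = -9 - 3 = -12$)
$F{\left(D \right)} = 1$
$O{\left(S \right)} = 8$ ($O{\left(S \right)} = S - \left(\left(-12 + S\right) + 4\right) = S - \left(-8 + S\right) = 8$)
$a{\left(b \right)} = 8$
$\left(-24 + a{\left(-3 \right)}\right)^{2} = \left(-24 + 8\right)^{2} = \left(-16\right)^{2} = 256$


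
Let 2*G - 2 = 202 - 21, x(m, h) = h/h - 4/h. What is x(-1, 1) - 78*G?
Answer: -7140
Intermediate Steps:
x(m, h) = 1 - 4/h
G = 183/2 (G = 1 + (202 - 21)/2 = 1 + (½)*181 = 1 + 181/2 = 183/2 ≈ 91.500)
x(-1, 1) - 78*G = (-4 + 1)/1 - 78*183/2 = 1*(-3) - 7137 = -3 - 7137 = -7140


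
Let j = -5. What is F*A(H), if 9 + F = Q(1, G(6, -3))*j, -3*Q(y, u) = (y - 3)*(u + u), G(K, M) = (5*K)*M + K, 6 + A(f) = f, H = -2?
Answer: -4408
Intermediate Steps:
A(f) = -6 + f
G(K, M) = K + 5*K*M (G(K, M) = 5*K*M + K = K + 5*K*M)
Q(y, u) = -2*u*(-3 + y)/3 (Q(y, u) = -(y - 3)*(u + u)/3 = -(-3 + y)*2*u/3 = -2*u*(-3 + y)/3)
F = 551 (F = -9 + (2*(6*(1 + 5*(-3)))*(3 - 1*1)/3)*(-5) = -9 + (2*(6*(1 - 15))*(3 - 1)/3)*(-5) = -9 + ((2/3)*(6*(-14))*2)*(-5) = -9 + ((2/3)*(-84)*2)*(-5) = -9 - 112*(-5) = -9 + 560 = 551)
F*A(H) = 551*(-6 - 2) = 551*(-8) = -4408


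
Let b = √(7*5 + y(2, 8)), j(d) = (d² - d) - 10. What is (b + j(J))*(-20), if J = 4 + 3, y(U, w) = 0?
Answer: -640 - 20*√35 ≈ -758.32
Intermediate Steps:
J = 7
j(d) = -10 + d² - d
b = √35 (b = √(7*5 + 0) = √(35 + 0) = √35 ≈ 5.9161)
(b + j(J))*(-20) = (√35 + (-10 + 7² - 1*7))*(-20) = (√35 + (-10 + 49 - 7))*(-20) = (√35 + 32)*(-20) = (32 + √35)*(-20) = -640 - 20*√35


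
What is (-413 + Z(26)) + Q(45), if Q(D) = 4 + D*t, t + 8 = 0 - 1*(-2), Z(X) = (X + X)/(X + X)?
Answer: -678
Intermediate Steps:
Z(X) = 1 (Z(X) = (2*X)/((2*X)) = (2*X)*(1/(2*X)) = 1)
t = -6 (t = -8 + (0 - 1*(-2)) = -8 + (0 + 2) = -8 + 2 = -6)
Q(D) = 4 - 6*D (Q(D) = 4 + D*(-6) = 4 - 6*D)
(-413 + Z(26)) + Q(45) = (-413 + 1) + (4 - 6*45) = -412 + (4 - 270) = -412 - 266 = -678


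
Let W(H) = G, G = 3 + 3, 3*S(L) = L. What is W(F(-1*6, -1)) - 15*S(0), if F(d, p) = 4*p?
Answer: 6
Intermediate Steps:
S(L) = L/3
G = 6
W(H) = 6
W(F(-1*6, -1)) - 15*S(0) = 6 - 5*0 = 6 - 15*0 = 6 + 0 = 6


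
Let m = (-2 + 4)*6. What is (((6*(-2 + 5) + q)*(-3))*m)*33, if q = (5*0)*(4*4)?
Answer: -21384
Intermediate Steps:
q = 0 (q = 0*16 = 0)
m = 12 (m = 2*6 = 12)
(((6*(-2 + 5) + q)*(-3))*m)*33 = (((6*(-2 + 5) + 0)*(-3))*12)*33 = (((6*3 + 0)*(-3))*12)*33 = (((18 + 0)*(-3))*12)*33 = ((18*(-3))*12)*33 = -54*12*33 = -648*33 = -21384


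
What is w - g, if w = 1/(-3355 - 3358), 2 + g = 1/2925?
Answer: 39261412/19635525 ≈ 1.9995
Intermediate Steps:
g = -5849/2925 (g = -2 + 1/2925 = -5849/2925 ≈ -1.9997)
w = -1/6713 (w = 1/(-6713) = -1/6713 ≈ -0.00014896)
w - g = -1/6713 - 1*(-5849/2925) = -1/6713 + 5849/2925 = 39261412/19635525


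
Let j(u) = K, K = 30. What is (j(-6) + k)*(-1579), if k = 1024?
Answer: -1664266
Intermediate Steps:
j(u) = 30
(j(-6) + k)*(-1579) = (30 + 1024)*(-1579) = 1054*(-1579) = -1664266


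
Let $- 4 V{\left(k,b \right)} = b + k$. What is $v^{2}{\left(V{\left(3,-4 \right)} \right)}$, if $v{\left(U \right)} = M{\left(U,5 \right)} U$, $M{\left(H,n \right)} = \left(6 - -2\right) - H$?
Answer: $\frac{961}{256} \approx 3.7539$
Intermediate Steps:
$V{\left(k,b \right)} = - \frac{b}{4} - \frac{k}{4}$ ($V{\left(k,b \right)} = - \frac{b + k}{4} = - \frac{b}{4} - \frac{k}{4}$)
$M{\left(H,n \right)} = 8 - H$ ($M{\left(H,n \right)} = \left(6 + 2\right) - H = 8 - H$)
$v{\left(U \right)} = U \left(8 - U\right)$ ($v{\left(U \right)} = \left(8 - U\right) U = U \left(8 - U\right)$)
$v^{2}{\left(V{\left(3,-4 \right)} \right)} = \left(\left(\left(- \frac{1}{4}\right) \left(-4\right) - \frac{3}{4}\right) \left(8 - \left(\left(- \frac{1}{4}\right) \left(-4\right) - \frac{3}{4}\right)\right)\right)^{2} = \left(\left(1 - \frac{3}{4}\right) \left(8 - \left(1 - \frac{3}{4}\right)\right)\right)^{2} = \left(\frac{8 - \frac{1}{4}}{4}\right)^{2} = \left(\frac{1}{4} \cdot \frac{31}{4}\right)^{2} = \left(\frac{31}{16}\right)^{2} = \frac{961}{256}$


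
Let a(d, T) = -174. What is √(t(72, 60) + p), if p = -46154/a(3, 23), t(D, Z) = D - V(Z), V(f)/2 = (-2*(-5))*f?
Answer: I*√6530133/87 ≈ 29.373*I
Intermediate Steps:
V(f) = 20*f (V(f) = 2*((-2*(-5))*f) = 2*(10*f) = 20*f)
t(D, Z) = D - 20*Z
p = 23077/87 (p = -46154/(-174) = -46154*(-1/174) = 23077/87 ≈ 265.25)
√(t(72, 60) + p) = √((72 - 20*60) + 23077/87) = √((72 - 1200) + 23077/87) = √(-1128 + 23077/87) = √(-75059/87) = I*√6530133/87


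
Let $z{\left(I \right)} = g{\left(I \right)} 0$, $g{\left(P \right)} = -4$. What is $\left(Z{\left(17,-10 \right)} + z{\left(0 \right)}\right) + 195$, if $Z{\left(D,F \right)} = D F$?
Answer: $25$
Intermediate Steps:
$z{\left(I \right)} = 0$ ($z{\left(I \right)} = \left(-4\right) 0 = 0$)
$\left(Z{\left(17,-10 \right)} + z{\left(0 \right)}\right) + 195 = \left(17 \left(-10\right) + 0\right) + 195 = \left(-170 + 0\right) + 195 = -170 + 195 = 25$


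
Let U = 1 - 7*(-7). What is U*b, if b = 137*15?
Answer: 102750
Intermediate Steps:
b = 2055
U = 50 (U = 1 + 49 = 50)
U*b = 50*2055 = 102750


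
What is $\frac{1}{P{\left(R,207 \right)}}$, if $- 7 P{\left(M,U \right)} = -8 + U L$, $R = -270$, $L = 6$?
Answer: $- \frac{7}{1234} \approx -0.0056726$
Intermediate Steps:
$P{\left(M,U \right)} = \frac{8}{7} - \frac{6 U}{7}$ ($P{\left(M,U \right)} = - \frac{-8 + U 6}{7} = - \frac{-8 + 6 U}{7} = \frac{8}{7} - \frac{6 U}{7}$)
$\frac{1}{P{\left(R,207 \right)}} = \frac{1}{\frac{8}{7} - \frac{1242}{7}} = \frac{1}{- \frac{1234}{7}} = - \frac{7}{1234}$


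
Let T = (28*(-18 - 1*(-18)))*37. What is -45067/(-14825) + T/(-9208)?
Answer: 45067/14825 ≈ 3.0399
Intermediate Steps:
T = 0 (T = (28*(-18 + 18))*37 = (28*0)*37 = 0*37 = 0)
-45067/(-14825) + T/(-9208) = -45067/(-14825) + 0/(-9208) = -45067*(-1/14825) + 0*(-1/9208) = 45067/14825 + 0 = 45067/14825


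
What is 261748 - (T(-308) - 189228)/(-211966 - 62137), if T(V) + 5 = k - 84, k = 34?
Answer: 71745722761/274103 ≈ 2.6175e+5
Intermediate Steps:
T(V) = -55 (T(V) = -5 + (34 - 84) = -5 - 50 = -55)
261748 - (T(-308) - 189228)/(-211966 - 62137) = 261748 - (-55 - 189228)/(-211966 - 62137) = 261748 - (-189283)/(-274103) = 261748 - (-189283)*(-1)/274103 = 261748 - 1*189283/274103 = 261748 - 189283/274103 = 71745722761/274103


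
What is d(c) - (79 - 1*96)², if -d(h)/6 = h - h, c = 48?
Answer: -289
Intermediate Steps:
d(h) = 0 (d(h) = -6*(h - h) = -6*0 = 0)
d(c) - (79 - 1*96)² = 0 - (79 - 1*96)² = 0 - (79 - 96)² = 0 - 1*(-17)² = 0 - 1*289 = 0 - 289 = -289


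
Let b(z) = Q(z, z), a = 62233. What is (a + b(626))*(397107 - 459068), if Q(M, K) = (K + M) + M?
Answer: -3972381671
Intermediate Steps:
Q(M, K) = K + 2*M
b(z) = 3*z (b(z) = z + 2*z = 3*z)
(a + b(626))*(397107 - 459068) = (62233 + 3*626)*(397107 - 459068) = (62233 + 1878)*(-61961) = 64111*(-61961) = -3972381671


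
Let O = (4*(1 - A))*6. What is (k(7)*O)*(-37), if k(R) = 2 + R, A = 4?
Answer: 23976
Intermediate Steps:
O = -72 (O = (4*(1 - 1*4))*6 = (4*(1 - 4))*6 = (4*(-3))*6 = -12*6 = -72)
(k(7)*O)*(-37) = ((2 + 7)*(-72))*(-37) = (9*(-72))*(-37) = -648*(-37) = 23976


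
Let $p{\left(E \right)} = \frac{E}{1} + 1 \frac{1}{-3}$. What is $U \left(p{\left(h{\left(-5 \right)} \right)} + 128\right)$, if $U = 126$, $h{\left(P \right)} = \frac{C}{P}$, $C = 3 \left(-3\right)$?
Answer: $\frac{81564}{5} \approx 16313.0$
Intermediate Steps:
$C = -9$
$h{\left(P \right)} = - \frac{9}{P}$
$p{\left(E \right)} = - \frac{1}{3} + E$ ($p{\left(E \right)} = E 1 + 1 \left(- \frac{1}{3}\right) = E - \frac{1}{3} = - \frac{1}{3} + E$)
$U \left(p{\left(h{\left(-5 \right)} \right)} + 128\right) = 126 \left(\left(- \frac{1}{3} - \frac{9}{-5}\right) + 128\right) = 126 \left(\left(- \frac{1}{3} - - \frac{9}{5}\right) + 128\right) = 126 \left(\left(- \frac{1}{3} + \frac{9}{5}\right) + 128\right) = 126 \left(\frac{22}{15} + 128\right) = 126 \cdot \frac{1942}{15} = \frac{81564}{5}$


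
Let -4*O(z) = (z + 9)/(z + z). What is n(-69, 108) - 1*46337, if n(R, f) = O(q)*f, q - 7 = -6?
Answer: -46472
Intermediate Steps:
q = 1 (q = 7 - 6 = 1)
O(z) = -(9 + z)/(8*z) (O(z) = -(z + 9)/(4*(z + z)) = -(9 + z)/(4*(2*z)) = -(9 + z)*1/(2*z)/4 = -(9 + z)/(8*z))
n(R, f) = -5*f/4 (n(R, f) = ((⅛)*(-9 - 1*1)/1)*f = ((⅛)*1*(-9 - 1))*f = ((⅛)*1*(-10))*f = -5*f/4)
n(-69, 108) - 1*46337 = -5/4*108 - 1*46337 = -135 - 46337 = -46472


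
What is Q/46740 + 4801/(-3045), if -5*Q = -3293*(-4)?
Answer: -19368374/11860275 ≈ -1.6330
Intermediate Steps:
Q = -13172/5 (Q = -(-3293)*(-4)/5 = -1/5*13172 = -13172/5 ≈ -2634.4)
Q/46740 + 4801/(-3045) = -13172/5/46740 + 4801/(-3045) = -13172/5*1/46740 + 4801*(-1/3045) = -3293/58425 - 4801/3045 = -19368374/11860275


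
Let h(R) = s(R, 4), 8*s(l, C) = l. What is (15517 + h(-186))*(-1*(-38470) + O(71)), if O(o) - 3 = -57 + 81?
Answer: 2385851575/4 ≈ 5.9646e+8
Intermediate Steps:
s(l, C) = l/8
O(o) = 27 (O(o) = 3 + (-57 + 81) = 3 + 24 = 27)
h(R) = R/8
(15517 + h(-186))*(-1*(-38470) + O(71)) = (15517 + (⅛)*(-186))*(-1*(-38470) + 27) = (15517 - 93/4)*(38470 + 27) = (61975/4)*38497 = 2385851575/4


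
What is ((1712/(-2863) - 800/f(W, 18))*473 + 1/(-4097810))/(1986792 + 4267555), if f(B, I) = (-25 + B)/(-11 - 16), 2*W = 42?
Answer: -29969269410819423/73376186822040410 ≈ -0.40843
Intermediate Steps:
W = 21 (W = (1/2)*42 = 21)
f(B, I) = 25/27 - B/27 (f(B, I) = (-25 + B)/(-27) = (-25 + B)*(-1/27) = 25/27 - B/27)
((1712/(-2863) - 800/f(W, 18))*473 + 1/(-4097810))/(1986792 + 4267555) = ((1712/(-2863) - 800/(25/27 - 1/27*21))*473 + 1/(-4097810))/(1986792 + 4267555) = ((1712*(-1/2863) - 800/(25/27 - 7/9))*473 - 1/4097810)/6254347 = ((-1712/2863 - 800/4/27)*473 - 1/4097810)*(1/6254347) = ((-1712/2863 - 800*27/4)*473 - 1/4097810)*(1/6254347) = ((-1712/2863 - 5400)*473 - 1/4097810)*(1/6254347) = (-15461912/2863*473 - 1/4097810)*(1/6254347) = (-7313484376/2863 - 1/4097810)*(1/6254347) = -29969269410819423/11732030030*1/6254347 = -29969269410819423/73376186822040410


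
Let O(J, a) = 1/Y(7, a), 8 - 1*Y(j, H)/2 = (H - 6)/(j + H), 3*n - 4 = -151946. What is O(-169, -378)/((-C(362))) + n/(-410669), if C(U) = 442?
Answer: 171338285/1391111904 ≈ 0.12317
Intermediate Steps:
n = -151942/3 (n = 4/3 + (1/3)*(-151946) = 4/3 - 151946/3 = -151942/3 ≈ -50647.)
Y(j, H) = 16 - 2*(-6 + H)/(H + j) (Y(j, H) = 16 - 2*(H - 6)/(j + H) = 16 - 2*(-6 + H)/(H + j))
O(J, a) = (7 + a)/(2*(62 + 7*a)) (O(J, a) = 1/(2*(6 + 7*a + 8*7)/(a + 7)) = 1/(2*(6 + 7*a + 56)/(7 + a)) = 1/(2*(62 + 7*a)/(7 + a)) = (7 + a)/(2*(62 + 7*a)))
O(-169, -378)/((-C(362))) + n/(-410669) = ((7 - 378)/(2*(62 + 7*(-378))))/((-1*442)) - 151942/3/(-410669) = ((1/2)*(-371)/(62 - 2646))/(-442) - 151942/3*(-1/410669) = ((1/2)*(-371)/(-2584))*(-1/442) + 21706/176001 = ((1/2)*(-1/2584)*(-371))*(-1/442) + 21706/176001 = (371/5168)*(-1/442) + 21706/176001 = -371/2284256 + 21706/176001 = 171338285/1391111904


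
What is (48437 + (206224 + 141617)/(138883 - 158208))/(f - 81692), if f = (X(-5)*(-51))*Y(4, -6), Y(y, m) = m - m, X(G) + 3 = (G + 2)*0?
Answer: -233924296/394674475 ≈ -0.59270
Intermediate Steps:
X(G) = -3 (X(G) = -3 + (G + 2)*0 = -3 + (2 + G)*0 = -3 + 0 = -3)
Y(y, m) = 0
f = 0 (f = -3*(-51)*0 = 153*0 = 0)
(48437 + (206224 + 141617)/(138883 - 158208))/(f - 81692) = (48437 + (206224 + 141617)/(138883 - 158208))/(0 - 81692) = (48437 + 347841/(-19325))/(-81692) = (48437 + 347841*(-1/19325))*(-1/81692) = (48437 - 347841/19325)*(-1/81692) = (935697184/19325)*(-1/81692) = -233924296/394674475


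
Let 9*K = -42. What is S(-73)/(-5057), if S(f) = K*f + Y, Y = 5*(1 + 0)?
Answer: -1037/15171 ≈ -0.068354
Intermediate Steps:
K = -14/3 (K = (1/9)*(-42) = -14/3 ≈ -4.6667)
Y = 5 (Y = 5*1 = 5)
S(f) = 5 - 14*f/3 (S(f) = -14*f/3 + 5 = 5 - 14*f/3)
S(-73)/(-5057) = (5 - 14/3*(-73))/(-5057) = (5 + 1022/3)*(-1/5057) = (1037/3)*(-1/5057) = -1037/15171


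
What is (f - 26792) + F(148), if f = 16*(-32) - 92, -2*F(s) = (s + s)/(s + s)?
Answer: -54793/2 ≈ -27397.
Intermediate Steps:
F(s) = -½ (F(s) = -(s + s)/(2*(s + s)) = -2*s/(2*(2*s)) = -2*s*1/(2*s)/2 = -½*1 = -½)
f = -604 (f = -512 - 92 = -604)
(f - 26792) + F(148) = (-604 - 26792) - ½ = -27396 - ½ = -54793/2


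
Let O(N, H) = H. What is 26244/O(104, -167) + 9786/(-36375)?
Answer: -318753254/2024875 ≈ -157.42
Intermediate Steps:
26244/O(104, -167) + 9786/(-36375) = 26244/(-167) + 9786/(-36375) = 26244*(-1/167) + 9786*(-1/36375) = -26244/167 - 3262/12125 = -318753254/2024875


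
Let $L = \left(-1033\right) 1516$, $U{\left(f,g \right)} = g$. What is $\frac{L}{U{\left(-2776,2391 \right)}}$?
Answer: $- \frac{1566028}{2391} \approx -654.97$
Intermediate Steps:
$L = -1566028$
$\frac{L}{U{\left(-2776,2391 \right)}} = - \frac{1566028}{2391}$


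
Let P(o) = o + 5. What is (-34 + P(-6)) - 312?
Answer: -347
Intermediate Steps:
P(o) = 5 + o
(-34 + P(-6)) - 312 = (-34 + (5 - 6)) - 312 = (-34 - 1) - 312 = -35 - 312 = -347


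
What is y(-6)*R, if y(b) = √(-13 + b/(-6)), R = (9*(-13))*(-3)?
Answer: 702*I*√3 ≈ 1215.9*I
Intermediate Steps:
R = 351 (R = -117*(-3) = 351)
y(b) = √(-13 - b/6) (y(b) = √(-13 + b*(-⅙)) = √(-13 - b/6))
y(-6)*R = (√(-468 - 6*(-6))/6)*351 = (√(-468 + 36)/6)*351 = (√(-432)/6)*351 = ((12*I*√3)/6)*351 = (2*I*√3)*351 = 702*I*√3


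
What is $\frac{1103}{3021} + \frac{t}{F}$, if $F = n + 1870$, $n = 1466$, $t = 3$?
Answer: $\frac{1229557}{3359352} \approx 0.36601$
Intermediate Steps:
$F = 3336$ ($F = 1466 + 1870 = 3336$)
$\frac{1103}{3021} + \frac{t}{F} = \frac{1103}{3021} + \frac{3}{3336} = 1103 \cdot \frac{1}{3021} + 3 \cdot \frac{1}{3336} = \frac{1103}{3021} + \frac{1}{1112} = \frac{1229557}{3359352}$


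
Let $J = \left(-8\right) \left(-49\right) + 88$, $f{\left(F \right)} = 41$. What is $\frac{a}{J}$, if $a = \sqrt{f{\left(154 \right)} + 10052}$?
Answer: $\frac{\sqrt{10093}}{480} \approx 0.2093$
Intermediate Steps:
$J = 480$ ($J = 392 + 88 = 480$)
$a = \sqrt{10093}$ ($a = \sqrt{41 + 10052} = \sqrt{10093} \approx 100.46$)
$\frac{a}{J} = \frac{\sqrt{10093}}{480}$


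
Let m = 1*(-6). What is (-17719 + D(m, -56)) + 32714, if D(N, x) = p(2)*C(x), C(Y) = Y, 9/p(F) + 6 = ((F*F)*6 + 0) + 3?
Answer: 14971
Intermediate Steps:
m = -6
p(F) = 9/(-3 + 6*F²) (p(F) = 9/(-6 + (((F*F)*6 + 0) + 3)) = 9/(-6 + ((F²*6 + 0) + 3)) = 9/(-6 + ((6*F² + 0) + 3)) = 9/(-6 + (6*F² + 3)) = 9/(-6 + (3 + 6*F²)) = 9/(-3 + 6*F²))
D(N, x) = 3*x/7 (D(N, x) = (3/(-1 + 2*2²))*x = (3/(-1 + 2*4))*x = (3/(-1 + 8))*x = (3/7)*x = (3*(⅐))*x = 3*x/7)
(-17719 + D(m, -56)) + 32714 = (-17719 + (3/7)*(-56)) + 32714 = (-17719 - 24) + 32714 = -17743 + 32714 = 14971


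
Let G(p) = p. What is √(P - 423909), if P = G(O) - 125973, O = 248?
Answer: I*√549634 ≈ 741.37*I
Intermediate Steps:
P = -125725 (P = 248 - 125973 = -125725)
√(P - 423909) = √(-125725 - 423909) = √(-549634) = I*√549634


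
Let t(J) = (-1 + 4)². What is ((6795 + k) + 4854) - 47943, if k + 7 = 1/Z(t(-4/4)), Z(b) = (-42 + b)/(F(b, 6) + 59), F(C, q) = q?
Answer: -1197998/33 ≈ -36303.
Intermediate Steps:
t(J) = 9 (t(J) = 3² = 9)
Z(b) = -42/65 + b/65 (Z(b) = (-42 + b)/(6 + 59) = (-42 + b)/65 = (-42 + b)*(1/65) = -42/65 + b/65)
k = -296/33 (k = -7 + 1/(-42/65 + (1/65)*9) = -7 + 1/(-42/65 + 9/65) = -7 + 1/(-33/65) = -7 - 65/33 = -296/33 ≈ -8.9697)
((6795 + k) + 4854) - 47943 = ((6795 - 296/33) + 4854) - 47943 = (223939/33 + 4854) - 47943 = 384121/33 - 47943 = -1197998/33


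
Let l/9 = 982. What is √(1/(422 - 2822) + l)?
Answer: √127267194/120 ≈ 94.011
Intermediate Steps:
l = 8838 (l = 9*982 = 8838)
√(1/(422 - 2822) + l) = √(1/(422 - 2822) + 8838) = √(1/(-2400) + 8838) = √(-1/2400 + 8838) = √(21211199/2400) = √127267194/120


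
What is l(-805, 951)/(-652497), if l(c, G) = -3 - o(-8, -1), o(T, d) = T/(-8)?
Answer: 4/652497 ≈ 6.1303e-6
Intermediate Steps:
o(T, d) = -T/8 (o(T, d) = T*(-1/8) = -T/8)
l(c, G) = -4 (l(c, G) = -3 - (-1)*(-8)/8 = -3 - 1*1 = -3 - 1 = -4)
l(-805, 951)/(-652497) = -4/(-652497) = -4*(-1/652497) = 4/652497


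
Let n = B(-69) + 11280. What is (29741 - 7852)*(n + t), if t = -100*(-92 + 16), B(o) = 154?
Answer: 416635226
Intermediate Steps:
t = 7600 (t = -100*(-76) = 7600)
n = 11434 (n = 154 + 11280 = 11434)
(29741 - 7852)*(n + t) = (29741 - 7852)*(11434 + 7600) = 21889*19034 = 416635226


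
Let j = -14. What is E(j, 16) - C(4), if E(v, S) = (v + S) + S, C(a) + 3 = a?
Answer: 17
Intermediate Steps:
C(a) = -3 + a
E(v, S) = v + 2*S (E(v, S) = (S + v) + S = v + 2*S)
E(j, 16) - C(4) = (-14 + 2*16) - (-3 + 4) = (-14 + 32) - 1*1 = 18 - 1 = 17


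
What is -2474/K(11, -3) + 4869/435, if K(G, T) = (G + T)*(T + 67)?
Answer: 236123/37120 ≈ 6.3611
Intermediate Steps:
K(G, T) = (67 + T)*(G + T) (K(G, T) = (G + T)*(67 + T) = (67 + T)*(G + T))
-2474/K(11, -3) + 4869/435 = -2474/((-3)² + 67*11 + 67*(-3) + 11*(-3)) + 4869/435 = -2474/(9 + 737 - 201 - 33) + 4869*(1/435) = -2474/512 + 1623/145 = -2474*1/512 + 1623/145 = -1237/256 + 1623/145 = 236123/37120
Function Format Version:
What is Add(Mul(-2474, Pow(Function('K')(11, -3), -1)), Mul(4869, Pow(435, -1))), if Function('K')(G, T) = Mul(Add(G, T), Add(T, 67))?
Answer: Rational(236123, 37120) ≈ 6.3611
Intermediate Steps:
Function('K')(G, T) = Mul(Add(67, T), Add(G, T)) (Function('K')(G, T) = Mul(Add(G, T), Add(67, T)) = Mul(Add(67, T), Add(G, T)))
Add(Mul(-2474, Pow(Function('K')(11, -3), -1)), Mul(4869, Pow(435, -1))) = Add(Mul(-2474, Pow(Add(Pow(-3, 2), Mul(67, 11), Mul(67, -3), Mul(11, -3)), -1)), Mul(4869, Pow(435, -1))) = Add(Mul(-2474, Pow(Add(9, 737, -201, -33), -1)), Mul(4869, Rational(1, 435))) = Add(Mul(-2474, Pow(512, -1)), Rational(1623, 145)) = Add(Mul(-2474, Rational(1, 512)), Rational(1623, 145)) = Add(Rational(-1237, 256), Rational(1623, 145)) = Rational(236123, 37120)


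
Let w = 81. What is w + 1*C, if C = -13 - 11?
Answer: 57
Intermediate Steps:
C = -24
w + 1*C = 81 + 1*(-24) = 81 - 24 = 57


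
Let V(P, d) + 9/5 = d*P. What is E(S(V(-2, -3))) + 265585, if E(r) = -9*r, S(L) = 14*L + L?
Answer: 265018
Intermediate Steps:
V(P, d) = -9/5 + P*d (V(P, d) = -9/5 + d*P = -9/5 + P*d)
S(L) = 15*L
E(S(V(-2, -3))) + 265585 = -135*(-9/5 - 2*(-3)) + 265585 = -135*(-9/5 + 6) + 265585 = -135*21/5 + 265585 = -9*63 + 265585 = -567 + 265585 = 265018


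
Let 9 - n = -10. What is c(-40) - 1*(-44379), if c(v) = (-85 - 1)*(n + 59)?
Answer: 37671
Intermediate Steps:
n = 19 (n = 9 - 1*(-10) = 9 + 10 = 19)
c(v) = -6708 (c(v) = (-85 - 1)*(19 + 59) = -86*78 = -6708)
c(-40) - 1*(-44379) = -6708 - 1*(-44379) = -6708 + 44379 = 37671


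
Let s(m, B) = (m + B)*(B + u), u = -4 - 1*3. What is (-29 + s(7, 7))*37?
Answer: -1073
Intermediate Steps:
u = -7 (u = -4 - 3 = -7)
s(m, B) = (-7 + B)*(B + m) (s(m, B) = (m + B)*(B - 7) = (B + m)*(-7 + B) = (-7 + B)*(B + m))
(-29 + s(7, 7))*37 = (-29 + (7² - 7*7 - 7*7 + 7*7))*37 = (-29 + (49 - 49 - 49 + 49))*37 = (-29 + 0)*37 = -29*37 = -1073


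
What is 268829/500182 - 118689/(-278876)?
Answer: 67168028801/69744377716 ≈ 0.96306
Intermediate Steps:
268829/500182 - 118689/(-278876) = 268829*(1/500182) - 118689*(-1/278876) = 268829/500182 + 118689/278876 = 67168028801/69744377716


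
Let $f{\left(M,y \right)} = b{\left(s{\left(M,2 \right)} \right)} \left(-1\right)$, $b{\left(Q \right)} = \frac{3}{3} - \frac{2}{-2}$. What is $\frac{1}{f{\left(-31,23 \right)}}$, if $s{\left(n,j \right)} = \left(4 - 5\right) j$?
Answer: $- \frac{1}{2} \approx -0.5$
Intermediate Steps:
$s{\left(n,j \right)} = - j$
$b{\left(Q \right)} = 2$ ($b{\left(Q \right)} = 3 \cdot \frac{1}{3} - -1 = 1 + 1 = 2$)
$f{\left(M,y \right)} = -2$ ($f{\left(M,y \right)} = 2 \left(-1\right) = -2$)
$\frac{1}{f{\left(-31,23 \right)}} = \frac{1}{-2} = - \frac{1}{2}$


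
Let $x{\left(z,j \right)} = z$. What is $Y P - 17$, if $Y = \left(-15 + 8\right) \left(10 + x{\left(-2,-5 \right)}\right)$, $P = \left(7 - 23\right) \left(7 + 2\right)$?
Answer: $8047$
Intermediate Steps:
$P = -144$ ($P = \left(-16\right) 9 = -144$)
$Y = -56$ ($Y = \left(-15 + 8\right) \left(10 - 2\right) = \left(-7\right) 8 = -56$)
$Y P - 17 = \left(-56\right) \left(-144\right) - 17 = 8064 - 17 = 8047$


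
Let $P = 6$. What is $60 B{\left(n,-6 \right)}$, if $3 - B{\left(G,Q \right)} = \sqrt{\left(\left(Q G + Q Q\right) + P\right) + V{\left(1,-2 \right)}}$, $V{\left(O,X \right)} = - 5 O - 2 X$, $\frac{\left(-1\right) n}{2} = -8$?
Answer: $180 - 60 i \sqrt{55} \approx 180.0 - 444.97 i$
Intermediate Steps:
$n = 16$ ($n = \left(-2\right) \left(-8\right) = 16$)
$B{\left(G,Q \right)} = 3 - \sqrt{5 + Q^{2} + G Q}$ ($B{\left(G,Q \right)} = 3 - \sqrt{\left(\left(Q G + Q Q\right) + 6\right) - 1} = 3 - \sqrt{\left(\left(G Q + Q^{2}\right) + 6\right) + \left(-5 + 4\right)} = 3 - \sqrt{\left(\left(Q^{2} + G Q\right) + 6\right) - 1} = 3 - \sqrt{\left(6 + Q^{2} + G Q\right) - 1} = 3 - \sqrt{5 + Q^{2} + G Q}$)
$60 B{\left(n,-6 \right)} = 60 \left(3 - \sqrt{5 + \left(-6\right)^{2} + 16 \left(-6\right)}\right) = 60 \left(3 - \sqrt{5 + 36 - 96}\right) = 60 \left(3 - \sqrt{-55}\right) = 60 \left(3 - i \sqrt{55}\right) = 180 - 60 i \sqrt{55}$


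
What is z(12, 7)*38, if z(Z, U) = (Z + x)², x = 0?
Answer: 5472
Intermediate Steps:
z(Z, U) = Z² (z(Z, U) = (Z + 0)² = Z²)
z(12, 7)*38 = 12²*38 = 144*38 = 5472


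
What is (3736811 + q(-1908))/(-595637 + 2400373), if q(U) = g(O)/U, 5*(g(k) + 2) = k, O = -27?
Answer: 35649176977/17217181440 ≈ 2.0706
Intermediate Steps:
g(k) = -2 + k/5
q(U) = -37/(5*U) (q(U) = (-2 + (⅕)*(-27))/U = (-2 - 27/5)/U = -37/(5*U))
(3736811 + q(-1908))/(-595637 + 2400373) = (3736811 - 37/5/(-1908))/(-595637 + 2400373) = (3736811 - 37/5*(-1/1908))/1804736 = (3736811 + 37/9540)*(1/1804736) = (35649176977/9540)*(1/1804736) = 35649176977/17217181440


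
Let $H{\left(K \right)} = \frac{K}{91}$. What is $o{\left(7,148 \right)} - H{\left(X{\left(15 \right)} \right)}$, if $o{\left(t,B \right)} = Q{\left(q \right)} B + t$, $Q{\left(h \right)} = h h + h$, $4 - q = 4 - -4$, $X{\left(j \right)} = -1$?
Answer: $\frac{162254}{91} \approx 1783.0$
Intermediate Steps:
$q = -4$ ($q = 4 - \left(4 - -4\right) = 4 - \left(4 + 4\right) = 4 - 8 = -4$)
$Q{\left(h \right)} = h + h^{2}$ ($Q{\left(h \right)} = h^{2} + h = h + h^{2}$)
$o{\left(t,B \right)} = t + 12 B$ ($o{\left(t,B \right)} = - 4 \left(1 - 4\right) B + t = \left(-4\right) \left(-3\right) B + t = 12 B + t = t + 12 B$)
$H{\left(K \right)} = \frac{K}{91}$ ($H{\left(K \right)} = K \frac{1}{91} = \frac{K}{91}$)
$o{\left(7,148 \right)} - H{\left(X{\left(15 \right)} \right)} = \left(7 + 12 \cdot 148\right) - \frac{1}{91} \left(-1\right) = \left(7 + 1776\right) - - \frac{1}{91} = 1783 + \frac{1}{91} = \frac{162254}{91}$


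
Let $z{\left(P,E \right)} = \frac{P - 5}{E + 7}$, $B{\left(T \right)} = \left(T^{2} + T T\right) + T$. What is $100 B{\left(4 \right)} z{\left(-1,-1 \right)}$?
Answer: $-3600$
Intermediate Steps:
$B{\left(T \right)} = T + 2 T^{2}$ ($B{\left(T \right)} = \left(T^{2} + T^{2}\right) + T = 2 T^{2} + T = T + 2 T^{2}$)
$z{\left(P,E \right)} = \frac{-5 + P}{7 + E}$
$100 B{\left(4 \right)} z{\left(-1,-1 \right)} = 100 \cdot 4 \left(1 + 2 \cdot 4\right) \frac{-5 - 1}{7 - 1} = 100 \cdot 4 \left(1 + 8\right) \frac{1}{6} \left(-6\right) = 100 \cdot 4 \cdot 9 \cdot \frac{1}{6} \left(-6\right) = 100 \cdot 36 \left(-1\right) = 3600 \left(-1\right) = -3600$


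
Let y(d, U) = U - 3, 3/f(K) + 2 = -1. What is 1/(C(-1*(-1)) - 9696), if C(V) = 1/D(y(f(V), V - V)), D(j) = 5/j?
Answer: -5/48483 ≈ -0.00010313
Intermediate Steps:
f(K) = -1 (f(K) = 3/(-2 - 1) = 3/(-3) = 3*(-⅓) = -1)
y(d, U) = -3 + U
C(V) = -⅗ (C(V) = 1/(5/(-3 + (V - V))) = 1/(5/(-3 + 0)) = 1/(5/(-3)) = 1/(5*(-⅓)) = 1/(-5/3) = -⅗)
1/(C(-1*(-1)) - 9696) = 1/(-⅗ - 9696) = 1/(-48483/5) = -5/48483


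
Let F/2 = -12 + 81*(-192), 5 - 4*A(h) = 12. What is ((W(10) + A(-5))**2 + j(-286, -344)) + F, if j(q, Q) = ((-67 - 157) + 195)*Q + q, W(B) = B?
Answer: -341919/16 ≈ -21370.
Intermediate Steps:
A(h) = -7/4 (A(h) = 5/4 - 1/4*12 = 5/4 - 3 = -7/4)
F = -31128 (F = 2*(-12 + 81*(-192)) = 2*(-12 - 15552) = 2*(-15564) = -31128)
j(q, Q) = q - 29*Q (j(q, Q) = (-224 + 195)*Q + q = -29*Q + q = q - 29*Q)
((W(10) + A(-5))**2 + j(-286, -344)) + F = ((10 - 7/4)**2 + (-286 - 29*(-344))) - 31128 = ((33/4)**2 + (-286 + 9976)) - 31128 = (1089/16 + 9690) - 31128 = 156129/16 - 31128 = -341919/16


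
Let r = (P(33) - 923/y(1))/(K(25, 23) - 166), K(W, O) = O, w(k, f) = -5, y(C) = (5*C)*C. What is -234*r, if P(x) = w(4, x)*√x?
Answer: -16614/55 - 90*√33/11 ≈ -349.07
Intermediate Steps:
y(C) = 5*C²
P(x) = -5*√x
r = 71/55 + 5*√33/143 (r = (-5*√33 - 923/(5*1²))/(23 - 166) = (-5*√33 - 923/(5*1))/(-143) = (-5*√33 - 923/5)*(-1/143) = (-923/5 - 5*√33)*(-1/143) = 71/55 + 5*√33/143 ≈ 1.4918)
-234*r = -234*(71/55 + 5*√33/143) = -16614/55 - 90*√33/11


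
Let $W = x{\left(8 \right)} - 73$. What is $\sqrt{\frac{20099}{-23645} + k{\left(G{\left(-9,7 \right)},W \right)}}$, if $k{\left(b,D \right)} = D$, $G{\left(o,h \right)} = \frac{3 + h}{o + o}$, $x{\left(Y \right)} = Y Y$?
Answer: $\frac{2 i \sqrt{1376753770}}{23645} \approx 3.1385 i$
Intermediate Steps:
$x{\left(Y \right)} = Y^{2}$
$G{\left(o,h \right)} = \frac{3 + h}{2 o}$
$W = -9$ ($W = 8^{2} - 73 = 64 - 73 = -9$)
$\sqrt{\frac{20099}{-23645} + k{\left(G{\left(-9,7 \right)},W \right)}} = \sqrt{\frac{20099}{-23645} - 9} = \sqrt{20099 \left(- \frac{1}{23645}\right) - 9} = \sqrt{- \frac{20099}{23645} - 9} = \sqrt{- \frac{232904}{23645}} = \frac{2 i \sqrt{1376753770}}{23645}$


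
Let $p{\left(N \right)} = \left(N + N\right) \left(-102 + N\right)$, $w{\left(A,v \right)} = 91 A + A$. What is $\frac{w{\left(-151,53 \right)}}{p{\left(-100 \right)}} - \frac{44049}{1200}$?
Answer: $- \frac{59875}{1616} \approx -37.051$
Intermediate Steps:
$w{\left(A,v \right)} = 92 A$
$p{\left(N \right)} = 2 N \left(-102 + N\right)$
$\frac{w{\left(-151,53 \right)}}{p{\left(-100 \right)}} - \frac{44049}{1200} = \frac{92 \left(-151\right)}{2 \left(-100\right) \left(-102 - 100\right)} - \frac{44049}{1200} = - \frac{13892}{2 \left(-100\right) \left(-202\right)} - \frac{14683}{400} = - \frac{13892}{40400} - \frac{14683}{400} = \left(-13892\right) \frac{1}{40400} - \frac{14683}{400} = - \frac{3473}{10100} - \frac{14683}{400} = - \frac{59875}{1616}$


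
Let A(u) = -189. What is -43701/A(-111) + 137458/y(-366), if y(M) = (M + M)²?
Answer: 20671979/89304 ≈ 231.48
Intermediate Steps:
y(M) = 4*M² (y(M) = (2*M)² = 4*M²)
-43701/A(-111) + 137458/y(-366) = -43701/(-189) + 137458/((4*(-366)²)) = -43701*(-1/189) + 137458/((4*133956)) = 2081/9 + 137458/535824 = 2081/9 + 137458*(1/535824) = 2081/9 + 68729/267912 = 20671979/89304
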